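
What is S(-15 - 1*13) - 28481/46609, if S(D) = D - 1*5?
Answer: -1566578/46609 ≈ -33.611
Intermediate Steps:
S(D) = -5 + D (S(D) = D - 5 = -5 + D)
S(-15 - 1*13) - 28481/46609 = (-5 + (-15 - 1*13)) - 28481/46609 = (-5 + (-15 - 13)) - 28481*1/46609 = (-5 - 28) - 28481/46609 = -33 - 28481/46609 = -1566578/46609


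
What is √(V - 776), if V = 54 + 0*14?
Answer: 19*I*√2 ≈ 26.87*I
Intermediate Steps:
V = 54 (V = 54 + 0 = 54)
√(V - 776) = √(54 - 776) = √(-722) = 19*I*√2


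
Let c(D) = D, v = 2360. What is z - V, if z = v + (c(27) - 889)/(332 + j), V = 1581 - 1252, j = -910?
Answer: 587390/289 ≈ 2032.5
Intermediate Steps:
V = 329
z = 682471/289 (z = 2360 + (27 - 889)/(332 - 910) = 2360 - 862/(-578) = 2360 - 862*(-1/578) = 2360 + 431/289 = 682471/289 ≈ 2361.5)
z - V = 682471/289 - 1*329 = 682471/289 - 329 = 587390/289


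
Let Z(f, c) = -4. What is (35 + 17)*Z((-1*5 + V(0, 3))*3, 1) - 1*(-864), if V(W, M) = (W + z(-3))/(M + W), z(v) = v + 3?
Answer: 656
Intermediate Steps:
z(v) = 3 + v
V(W, M) = W/(M + W) (V(W, M) = (W + (3 - 3))/(M + W) = (W + 0)/(M + W) = W/(M + W))
(35 + 17)*Z((-1*5 + V(0, 3))*3, 1) - 1*(-864) = (35 + 17)*(-4) - 1*(-864) = 52*(-4) + 864 = -208 + 864 = 656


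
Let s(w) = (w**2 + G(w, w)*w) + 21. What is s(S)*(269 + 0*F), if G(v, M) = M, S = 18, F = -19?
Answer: 179961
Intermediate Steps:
s(w) = 21 + 2*w**2 (s(w) = (w**2 + w*w) + 21 = (w**2 + w**2) + 21 = 2*w**2 + 21 = 21 + 2*w**2)
s(S)*(269 + 0*F) = (21 + 2*18**2)*(269 + 0*(-19)) = (21 + 2*324)*(269 + 0) = (21 + 648)*269 = 669*269 = 179961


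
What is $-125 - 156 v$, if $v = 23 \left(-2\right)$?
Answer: $7051$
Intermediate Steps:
$v = -46$
$-125 - 156 v = -125 - -7176 = -125 + 7176 = 7051$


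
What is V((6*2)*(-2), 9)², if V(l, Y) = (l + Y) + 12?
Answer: 9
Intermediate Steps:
V(l, Y) = 12 + Y + l (V(l, Y) = (Y + l) + 12 = 12 + Y + l)
V((6*2)*(-2), 9)² = (12 + 9 + (6*2)*(-2))² = (12 + 9 + 12*(-2))² = (12 + 9 - 24)² = (-3)² = 9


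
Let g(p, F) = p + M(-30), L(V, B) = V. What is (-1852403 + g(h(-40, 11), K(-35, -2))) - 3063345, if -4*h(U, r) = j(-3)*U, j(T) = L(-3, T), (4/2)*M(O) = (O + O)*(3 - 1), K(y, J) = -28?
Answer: -4915838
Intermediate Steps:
M(O) = 2*O (M(O) = ((O + O)*(3 - 1))/2 = ((2*O)*2)/2 = (4*O)/2 = 2*O)
j(T) = -3
h(U, r) = 3*U/4 (h(U, r) = -(-3)*U/4 = 3*U/4)
g(p, F) = -60 + p (g(p, F) = p + 2*(-30) = p - 60 = -60 + p)
(-1852403 + g(h(-40, 11), K(-35, -2))) - 3063345 = (-1852403 + (-60 + (¾)*(-40))) - 3063345 = (-1852403 + (-60 - 30)) - 3063345 = (-1852403 - 90) - 3063345 = -1852493 - 3063345 = -4915838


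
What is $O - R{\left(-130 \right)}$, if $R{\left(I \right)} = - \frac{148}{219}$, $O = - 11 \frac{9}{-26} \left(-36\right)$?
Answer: $- \frac{388334}{2847} \approx -136.4$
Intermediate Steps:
$O = - \frac{1782}{13}$ ($O = - 11 \cdot 9 \left(- \frac{1}{26}\right) \left(-36\right) = \left(-11\right) \left(- \frac{9}{26}\right) \left(-36\right) = \frac{99}{26} \left(-36\right) = - \frac{1782}{13} \approx -137.08$)
$R{\left(I \right)} = - \frac{148}{219}$ ($R{\left(I \right)} = \left(-148\right) \frac{1}{219} = - \frac{148}{219}$)
$O - R{\left(-130 \right)} = - \frac{1782}{13} - - \frac{148}{219} = - \frac{1782}{13} + \frac{148}{219} = - \frac{388334}{2847}$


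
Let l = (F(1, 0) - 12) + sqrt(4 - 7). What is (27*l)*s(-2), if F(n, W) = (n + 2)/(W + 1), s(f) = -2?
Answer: 486 - 54*I*sqrt(3) ≈ 486.0 - 93.531*I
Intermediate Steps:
F(n, W) = (2 + n)/(1 + W)
l = -9 + I*sqrt(3) (l = ((2 + 1)/(1 + 0) - 12) + sqrt(4 - 7) = (3/1 - 12) + sqrt(-3) = (1*3 - 12) + I*sqrt(3) = (3 - 12) + I*sqrt(3) = -9 + I*sqrt(3) ≈ -9.0 + 1.732*I)
(27*l)*s(-2) = (27*(-9 + I*sqrt(3)))*(-2) = (-243 + 27*I*sqrt(3))*(-2) = 486 - 54*I*sqrt(3)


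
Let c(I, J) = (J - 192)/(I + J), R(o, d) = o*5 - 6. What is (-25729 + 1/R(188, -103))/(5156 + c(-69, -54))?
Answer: -24030885/4817572 ≈ -4.9882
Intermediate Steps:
R(o, d) = -6 + 5*o (R(o, d) = 5*o - 6 = -6 + 5*o)
c(I, J) = (-192 + J)/(I + J)
(-25729 + 1/R(188, -103))/(5156 + c(-69, -54)) = (-25729 + 1/(-6 + 5*188))/(5156 + (-192 - 54)/(-69 - 54)) = (-25729 + 1/(-6 + 940))/(5156 - 246/(-123)) = (-25729 + 1/934)/(5156 - 1/123*(-246)) = (-25729 + 1/934)/(5156 + 2) = -24030885/934/5158 = -24030885/934*1/5158 = -24030885/4817572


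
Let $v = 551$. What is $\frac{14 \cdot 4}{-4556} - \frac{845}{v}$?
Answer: $- \frac{970169}{627589} \approx -1.5459$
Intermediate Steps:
$\frac{14 \cdot 4}{-4556} - \frac{845}{v} = \frac{14 \cdot 4}{-4556} - \frac{845}{551} = 56 \left(- \frac{1}{4556}\right) - \frac{845}{551} = - \frac{14}{1139} - \frac{845}{551} = - \frac{970169}{627589}$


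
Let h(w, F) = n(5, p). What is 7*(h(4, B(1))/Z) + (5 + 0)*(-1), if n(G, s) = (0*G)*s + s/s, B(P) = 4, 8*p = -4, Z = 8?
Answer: -33/8 ≈ -4.1250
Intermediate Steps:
p = -½ (p = (⅛)*(-4) = -½ ≈ -0.50000)
n(G, s) = 1 (n(G, s) = 0*s + 1 = 0 + 1 = 1)
h(w, F) = 1
7*(h(4, B(1))/Z) + (5 + 0)*(-1) = 7*(1/8) + (5 + 0)*(-1) = 7*(1*(⅛)) + 5*(-1) = 7*(⅛) - 5 = 7/8 - 5 = -33/8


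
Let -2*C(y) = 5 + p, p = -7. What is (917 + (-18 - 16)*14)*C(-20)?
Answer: 441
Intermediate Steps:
C(y) = 1 (C(y) = -(5 - 7)/2 = -1/2*(-2) = 1)
(917 + (-18 - 16)*14)*C(-20) = (917 + (-18 - 16)*14)*1 = (917 - 34*14)*1 = (917 - 476)*1 = 441*1 = 441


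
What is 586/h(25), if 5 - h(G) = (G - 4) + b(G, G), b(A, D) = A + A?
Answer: -293/33 ≈ -8.8788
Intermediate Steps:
b(A, D) = 2*A
h(G) = 9 - 3*G (h(G) = 5 - ((G - 4) + 2*G) = 5 - ((-4 + G) + 2*G) = 5 - (-4 + 3*G) = 5 + (4 - 3*G) = 9 - 3*G)
586/h(25) = 586/(9 - 3*25) = 586/(9 - 75) = 586/(-66) = 586*(-1/66) = -293/33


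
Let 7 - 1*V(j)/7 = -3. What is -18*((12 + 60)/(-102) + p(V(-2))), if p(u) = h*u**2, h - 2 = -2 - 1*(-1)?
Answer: -1499184/17 ≈ -88187.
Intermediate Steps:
h = 1 (h = 2 + (-2 - 1*(-1)) = 2 + (-2 + 1) = 2 - 1 = 1)
V(j) = 70 (V(j) = 49 - 7*(-3) = 49 + 21 = 70)
p(u) = u**2 (p(u) = 1*u**2 = u**2)
-18*((12 + 60)/(-102) + p(V(-2))) = -18*((12 + 60)/(-102) + 70**2) = -18*(72*(-1/102) + 4900) = -18*(-12/17 + 4900) = -18*83288/17 = -1499184/17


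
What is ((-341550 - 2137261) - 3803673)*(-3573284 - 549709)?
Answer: 25902637554612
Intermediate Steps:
((-341550 - 2137261) - 3803673)*(-3573284 - 549709) = (-2478811 - 3803673)*(-4122993) = -6282484*(-4122993) = 25902637554612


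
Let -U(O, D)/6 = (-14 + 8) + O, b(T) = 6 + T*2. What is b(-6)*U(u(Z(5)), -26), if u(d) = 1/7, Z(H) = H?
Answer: -1476/7 ≈ -210.86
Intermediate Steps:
u(d) = ⅐
b(T) = 6 + 2*T
U(O, D) = 36 - 6*O (U(O, D) = -6*((-14 + 8) + O) = -6*(-6 + O) = 36 - 6*O)
b(-6)*U(u(Z(5)), -26) = (6 + 2*(-6))*(36 - 6*⅐) = (6 - 12)*(36 - 6/7) = -6*246/7 = -1476/7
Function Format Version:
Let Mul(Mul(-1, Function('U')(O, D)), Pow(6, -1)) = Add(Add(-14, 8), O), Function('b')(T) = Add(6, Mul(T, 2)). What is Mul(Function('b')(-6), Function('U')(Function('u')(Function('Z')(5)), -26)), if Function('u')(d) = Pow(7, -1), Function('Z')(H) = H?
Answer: Rational(-1476, 7) ≈ -210.86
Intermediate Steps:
Function('u')(d) = Rational(1, 7)
Function('b')(T) = Add(6, Mul(2, T))
Function('U')(O, D) = Add(36, Mul(-6, O)) (Function('U')(O, D) = Mul(-6, Add(Add(-14, 8), O)) = Mul(-6, Add(-6, O)) = Add(36, Mul(-6, O)))
Mul(Function('b')(-6), Function('U')(Function('u')(Function('Z')(5)), -26)) = Mul(Add(6, Mul(2, -6)), Add(36, Mul(-6, Rational(1, 7)))) = Mul(Add(6, -12), Add(36, Rational(-6, 7))) = Mul(-6, Rational(246, 7)) = Rational(-1476, 7)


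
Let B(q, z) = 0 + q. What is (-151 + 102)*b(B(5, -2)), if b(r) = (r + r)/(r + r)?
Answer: -49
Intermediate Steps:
B(q, z) = q
b(r) = 1 (b(r) = (2*r)/((2*r)) = (2*r)*(1/(2*r)) = 1)
(-151 + 102)*b(B(5, -2)) = (-151 + 102)*1 = -49*1 = -49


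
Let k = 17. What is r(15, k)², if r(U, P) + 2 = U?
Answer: 169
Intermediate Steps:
r(U, P) = -2 + U
r(15, k)² = (-2 + 15)² = 13² = 169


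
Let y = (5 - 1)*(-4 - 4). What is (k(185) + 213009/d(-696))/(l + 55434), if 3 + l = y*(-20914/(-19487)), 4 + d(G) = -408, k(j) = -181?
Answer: -5604090947/444760035388 ≈ -0.012600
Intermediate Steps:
y = -32 (y = 4*(-8) = -32)
d(G) = -412 (d(G) = -4 - 408 = -412)
l = -727709/19487 (l = -3 - (-669248)/(-19487) = -3 - (-669248)*(-1)/19487 = -3 - 32*20914/19487 = -3 - 669248/19487 = -727709/19487 ≈ -37.343)
(k(185) + 213009/d(-696))/(l + 55434) = (-181 + 213009/(-412))/(-727709/19487 + 55434) = (-181 + 213009*(-1/412))/(1079514649/19487) = (-181 - 213009/412)*(19487/1079514649) = -287581/412*19487/1079514649 = -5604090947/444760035388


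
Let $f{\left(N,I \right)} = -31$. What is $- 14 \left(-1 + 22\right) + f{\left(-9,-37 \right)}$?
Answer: $-325$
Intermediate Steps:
$- 14 \left(-1 + 22\right) + f{\left(-9,-37 \right)} = - 14 \left(-1 + 22\right) - 31 = \left(-14\right) 21 - 31 = -294 - 31 = -325$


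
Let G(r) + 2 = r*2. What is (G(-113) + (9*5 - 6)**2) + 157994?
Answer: 159287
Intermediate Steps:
G(r) = -2 + 2*r (G(r) = -2 + r*2 = -2 + 2*r)
(G(-113) + (9*5 - 6)**2) + 157994 = ((-2 + 2*(-113)) + (9*5 - 6)**2) + 157994 = ((-2 - 226) + (45 - 6)**2) + 157994 = (-228 + 39**2) + 157994 = (-228 + 1521) + 157994 = 1293 + 157994 = 159287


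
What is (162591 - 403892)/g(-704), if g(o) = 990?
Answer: -241301/990 ≈ -243.74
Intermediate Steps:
(162591 - 403892)/g(-704) = (162591 - 403892)/990 = -241301*1/990 = -241301/990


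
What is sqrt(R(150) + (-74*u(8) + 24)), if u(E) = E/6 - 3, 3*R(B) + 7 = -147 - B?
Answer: sqrt(46) ≈ 6.7823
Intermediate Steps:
R(B) = -154/3 - B/3 (R(B) = -7/3 + (-147 - B)/3 = -7/3 + (-49 - B/3) = -154/3 - B/3)
u(E) = -3 + E/6 (u(E) = E*(1/6) - 3 = E/6 - 3 = -3 + E/6)
sqrt(R(150) + (-74*u(8) + 24)) = sqrt((-154/3 - 1/3*150) + (-74*(-3 + (1/6)*8) + 24)) = sqrt((-154/3 - 50) + (-74*(-3 + 4/3) + 24)) = sqrt(-304/3 + (-74*(-5/3) + 24)) = sqrt(-304/3 + (370/3 + 24)) = sqrt(-304/3 + 442/3) = sqrt(46)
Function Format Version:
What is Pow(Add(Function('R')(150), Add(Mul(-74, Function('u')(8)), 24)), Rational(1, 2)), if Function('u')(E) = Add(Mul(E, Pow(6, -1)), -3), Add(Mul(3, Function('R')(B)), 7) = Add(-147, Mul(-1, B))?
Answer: Pow(46, Rational(1, 2)) ≈ 6.7823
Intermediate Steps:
Function('R')(B) = Add(Rational(-154, 3), Mul(Rational(-1, 3), B)) (Function('R')(B) = Add(Rational(-7, 3), Mul(Rational(1, 3), Add(-147, Mul(-1, B)))) = Add(Rational(-7, 3), Add(-49, Mul(Rational(-1, 3), B))) = Add(Rational(-154, 3), Mul(Rational(-1, 3), B)))
Function('u')(E) = Add(-3, Mul(Rational(1, 6), E)) (Function('u')(E) = Add(Mul(E, Rational(1, 6)), -3) = Add(Mul(Rational(1, 6), E), -3) = Add(-3, Mul(Rational(1, 6), E)))
Pow(Add(Function('R')(150), Add(Mul(-74, Function('u')(8)), 24)), Rational(1, 2)) = Pow(Add(Add(Rational(-154, 3), Mul(Rational(-1, 3), 150)), Add(Mul(-74, Add(-3, Mul(Rational(1, 6), 8))), 24)), Rational(1, 2)) = Pow(Add(Add(Rational(-154, 3), -50), Add(Mul(-74, Add(-3, Rational(4, 3))), 24)), Rational(1, 2)) = Pow(Add(Rational(-304, 3), Add(Mul(-74, Rational(-5, 3)), 24)), Rational(1, 2)) = Pow(Add(Rational(-304, 3), Add(Rational(370, 3), 24)), Rational(1, 2)) = Pow(Add(Rational(-304, 3), Rational(442, 3)), Rational(1, 2)) = Pow(46, Rational(1, 2))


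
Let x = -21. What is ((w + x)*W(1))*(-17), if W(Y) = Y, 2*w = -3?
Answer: 765/2 ≈ 382.50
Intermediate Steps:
w = -3/2 (w = (1/2)*(-3) = -3/2 ≈ -1.5000)
((w + x)*W(1))*(-17) = ((-3/2 - 21)*1)*(-17) = -45/2*1*(-17) = -45/2*(-17) = 765/2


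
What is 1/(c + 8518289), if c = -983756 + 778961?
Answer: 1/8313494 ≈ 1.2029e-7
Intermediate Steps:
c = -204795
1/(c + 8518289) = 1/(-204795 + 8518289) = 1/8313494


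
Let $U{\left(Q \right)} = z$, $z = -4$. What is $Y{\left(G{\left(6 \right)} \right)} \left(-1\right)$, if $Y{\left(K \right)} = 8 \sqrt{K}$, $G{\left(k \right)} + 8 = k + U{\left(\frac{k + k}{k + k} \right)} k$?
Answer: $- 8 i \sqrt{26} \approx - 40.792 i$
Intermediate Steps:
$U{\left(Q \right)} = -4$
$G{\left(k \right)} = -8 - 3 k$ ($G{\left(k \right)} = -8 + \left(k - 4 k\right) = -8 - 3 k$)
$Y{\left(G{\left(6 \right)} \right)} \left(-1\right) = 8 \sqrt{-8 - 18} \left(-1\right) = 8 \sqrt{-26} \left(-1\right) = 8 i \sqrt{26} \left(-1\right) = - 8 i \sqrt{26}$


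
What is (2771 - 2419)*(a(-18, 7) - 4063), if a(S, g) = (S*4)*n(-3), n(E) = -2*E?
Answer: -1582240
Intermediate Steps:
a(S, g) = 24*S (a(S, g) = (S*4)*(-2*(-3)) = (4*S)*6 = 24*S)
(2771 - 2419)*(a(-18, 7) - 4063) = (2771 - 2419)*(24*(-18) - 4063) = 352*(-432 - 4063) = 352*(-4495) = -1582240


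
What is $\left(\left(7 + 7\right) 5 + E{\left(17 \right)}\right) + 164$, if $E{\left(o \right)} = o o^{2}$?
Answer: $5147$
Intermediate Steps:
$E{\left(o \right)} = o^{3}$
$\left(\left(7 + 7\right) 5 + E{\left(17 \right)}\right) + 164 = \left(\left(7 + 7\right) 5 + 17^{3}\right) + 164 = \left(14 \cdot 5 + 4913\right) + 164 = \left(70 + 4913\right) + 164 = 4983 + 164 = 5147$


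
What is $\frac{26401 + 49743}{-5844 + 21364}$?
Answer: $\frac{4759}{970} \approx 4.9062$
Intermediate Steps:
$\frac{26401 + 49743}{-5844 + 21364} = \frac{76144}{15520} = 76144 \cdot \frac{1}{15520} = \frac{4759}{970}$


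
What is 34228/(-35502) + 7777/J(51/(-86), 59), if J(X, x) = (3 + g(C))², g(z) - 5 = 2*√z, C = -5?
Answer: (-137296511*I - 547648*√5)/(71004*(-11*I + 8*√5)) ≈ 47.532 - 78.866*I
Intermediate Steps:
g(z) = 5 + 2*√z
J(X, x) = (8 + 2*I*√5)² (J(X, x) = (3 + (5 + 2*√(-5)))² = (3 + (5 + 2*(I*√5)))² = (3 + (5 + 2*I*√5))² = (8 + 2*I*√5)²)
34228/(-35502) + 7777/J(51/(-86), 59) = 34228/(-35502) + 7777/(44 + 32*I*√5) = 34228*(-1/35502) + 7777/(44 + 32*I*√5) = -17114/17751 + 7777/(44 + 32*I*√5)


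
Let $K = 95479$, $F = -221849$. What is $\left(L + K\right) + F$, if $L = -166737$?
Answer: $-293107$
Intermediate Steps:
$\left(L + K\right) + F = \left(-166737 + 95479\right) - 221849 = -71258 - 221849 = -293107$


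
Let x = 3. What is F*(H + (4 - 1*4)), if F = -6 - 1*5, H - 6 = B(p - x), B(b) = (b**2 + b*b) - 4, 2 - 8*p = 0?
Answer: -1507/8 ≈ -188.38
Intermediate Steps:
p = 1/4 (p = 1/4 - 1/8*0 = 1/4 + 0 = 1/4 ≈ 0.25000)
B(b) = -4 + 2*b**2 (B(b) = (b**2 + b**2) - 4 = 2*b**2 - 4 = -4 + 2*b**2)
H = 137/8 (H = 6 + (-4 + 2*(1/4 - 1*3)**2) = 6 + (-4 + 2*(1/4 - 3)**2) = 6 + (-4 + 2*(-11/4)**2) = 6 + (-4 + 2*(121/16)) = 6 + (-4 + 121/8) = 6 + 89/8 = 137/8 ≈ 17.125)
F = -11 (F = -6 - 5 = -11)
F*(H + (4 - 1*4)) = -11*(137/8 + (4 - 1*4)) = -11*(137/8 + (4 - 4)) = -11*(137/8 + 0) = -11*137/8 = -1507/8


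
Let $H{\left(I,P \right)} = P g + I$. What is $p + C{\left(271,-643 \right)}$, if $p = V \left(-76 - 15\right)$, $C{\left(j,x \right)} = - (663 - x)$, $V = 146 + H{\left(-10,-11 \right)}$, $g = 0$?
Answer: $-13682$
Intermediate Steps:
$H{\left(I,P \right)} = I$ ($H{\left(I,P \right)} = P 0 + I = 0 + I = I$)
$V = 136$ ($V = 146 - 10 = 136$)
$C{\left(j,x \right)} = -663 + x$
$p = -12376$ ($p = 136 \left(-76 - 15\right) = 136 \left(-91\right) = -12376$)
$p + C{\left(271,-643 \right)} = -12376 - 1306 = -13682$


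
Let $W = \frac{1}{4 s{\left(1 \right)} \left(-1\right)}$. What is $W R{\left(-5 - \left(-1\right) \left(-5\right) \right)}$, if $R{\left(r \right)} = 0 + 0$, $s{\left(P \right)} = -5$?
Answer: $0$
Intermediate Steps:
$W = \frac{1}{20}$ ($W = \frac{1}{4 \left(-5\right) \left(-1\right)} = \frac{1}{\left(-20\right) \left(-1\right)} = \frac{1}{20} \approx 0.05$)
$R{\left(r \right)} = 0$
$W R{\left(-5 - \left(-1\right) \left(-5\right) \right)} = \frac{1}{20} \cdot 0 = 0$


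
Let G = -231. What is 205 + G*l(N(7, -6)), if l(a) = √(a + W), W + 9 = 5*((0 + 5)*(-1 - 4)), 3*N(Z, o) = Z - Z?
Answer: 205 - 231*I*√134 ≈ 205.0 - 2674.0*I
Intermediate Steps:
N(Z, o) = 0 (N(Z, o) = (Z - Z)/3 = (⅓)*0 = 0)
W = -134 (W = -9 + 5*((0 + 5)*(-1 - 4)) = -9 + 5*(5*(-5)) = -9 + 5*(-25) = -9 - 125 = -134)
l(a) = √(-134 + a) (l(a) = √(a - 134) = √(-134 + a))
205 + G*l(N(7, -6)) = 205 - 231*√(-134 + 0) = 205 - 231*I*√134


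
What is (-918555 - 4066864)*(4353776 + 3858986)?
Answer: -40944059717278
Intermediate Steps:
(-918555 - 4066864)*(4353776 + 3858986) = -4985419*8212762 = -40944059717278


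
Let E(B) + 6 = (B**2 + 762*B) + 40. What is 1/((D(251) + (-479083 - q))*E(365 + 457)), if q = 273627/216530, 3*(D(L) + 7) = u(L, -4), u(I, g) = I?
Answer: -324795/202576970263443991 ≈ -1.6033e-12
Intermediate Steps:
D(L) = -7 + L/3
q = 273627/216530 (q = 273627*(1/216530) = 273627/216530 ≈ 1.2637)
E(B) = 34 + B**2 + 762*B (E(B) = -6 + ((B**2 + 762*B) + 40) = -6 + (40 + B**2 + 762*B) = 34 + B**2 + 762*B)
1/((D(251) + (-479083 - q))*E(365 + 457)) = 1/(((-7 + (1/3)*251) + (-479083 - 1*273627/216530))*(34 + (365 + 457)**2 + 762*(365 + 457))) = 1/(((-7 + 251/3) + (-479083 - 273627/216530))*(34 + 822**2 + 762*822)) = 1/((230/3 - 103736115617/216530)*(34 + 675684 + 626364)) = 1/(-311158544951/649590*1302082) = -649590/311158544951*1/1302082 = -324795/202576970263443991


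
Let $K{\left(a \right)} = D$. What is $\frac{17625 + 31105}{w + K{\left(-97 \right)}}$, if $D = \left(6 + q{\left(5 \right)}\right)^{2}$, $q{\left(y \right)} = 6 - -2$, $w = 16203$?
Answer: $\frac{48730}{16399} \approx 2.9715$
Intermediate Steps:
$q{\left(y \right)} = 8$ ($q{\left(y \right)} = 6 + 2 = 8$)
$D = 196$ ($D = \left(6 + 8\right)^{2} = 14^{2} = 196$)
$K{\left(a \right)} = 196$
$\frac{17625 + 31105}{w + K{\left(-97 \right)}} = \frac{17625 + 31105}{16203 + 196} = \frac{48730}{16399}$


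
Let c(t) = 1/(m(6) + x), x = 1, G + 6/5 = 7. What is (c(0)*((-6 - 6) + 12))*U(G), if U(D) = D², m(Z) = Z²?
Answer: 0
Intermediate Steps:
G = 29/5 (G = -6/5 + 7 = 29/5 ≈ 5.8000)
c(t) = 1/37 (c(t) = 1/(6² + 1) = 1/(36 + 1) = 1/37)
(c(0)*((-6 - 6) + 12))*U(G) = (((-6 - 6) + 12)/37)*(29/5)² = ((-12 + 12)/37)*(841/25) = ((1/37)*0)*(841/25) = 0*(841/25) = 0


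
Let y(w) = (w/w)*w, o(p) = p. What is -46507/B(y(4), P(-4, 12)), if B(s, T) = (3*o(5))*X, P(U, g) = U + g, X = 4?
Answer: -46507/60 ≈ -775.12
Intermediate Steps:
y(w) = w (y(w) = 1*w = w)
B(s, T) = 60 (B(s, T) = (3*5)*4 = 15*4 = 60)
-46507/B(y(4), P(-4, 12)) = -46507/60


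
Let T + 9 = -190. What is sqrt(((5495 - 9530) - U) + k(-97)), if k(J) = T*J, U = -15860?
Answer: 2*sqrt(7782) ≈ 176.43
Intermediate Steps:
T = -199 (T = -9 - 190 = -199)
k(J) = -199*J
sqrt(((5495 - 9530) - U) + k(-97)) = sqrt(((5495 - 9530) - 1*(-15860)) - 199*(-97)) = sqrt((-4035 + 15860) + 19303) = sqrt(11825 + 19303) = sqrt(31128) = 2*sqrt(7782)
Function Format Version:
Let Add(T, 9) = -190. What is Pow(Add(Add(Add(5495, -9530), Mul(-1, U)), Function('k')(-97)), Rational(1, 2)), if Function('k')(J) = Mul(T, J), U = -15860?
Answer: Mul(2, Pow(7782, Rational(1, 2))) ≈ 176.43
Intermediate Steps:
T = -199 (T = Add(-9, -190) = -199)
Function('k')(J) = Mul(-199, J)
Pow(Add(Add(Add(5495, -9530), Mul(-1, U)), Function('k')(-97)), Rational(1, 2)) = Pow(Add(Add(Add(5495, -9530), Mul(-1, -15860)), Mul(-199, -97)), Rational(1, 2)) = Pow(Add(Add(-4035, 15860), 19303), Rational(1, 2)) = Pow(Add(11825, 19303), Rational(1, 2)) = Pow(31128, Rational(1, 2)) = Mul(2, Pow(7782, Rational(1, 2)))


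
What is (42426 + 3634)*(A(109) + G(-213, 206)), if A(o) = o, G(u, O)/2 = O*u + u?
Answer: -4056642380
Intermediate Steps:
G(u, O) = 2*u + 2*O*u (G(u, O) = 2*(O*u + u) = 2*(u + O*u) = 2*u + 2*O*u)
(42426 + 3634)*(A(109) + G(-213, 206)) = (42426 + 3634)*(109 + 2*(-213)*(1 + 206)) = 46060*(109 + 2*(-213)*207) = 46060*(109 - 88182) = 46060*(-88073) = -4056642380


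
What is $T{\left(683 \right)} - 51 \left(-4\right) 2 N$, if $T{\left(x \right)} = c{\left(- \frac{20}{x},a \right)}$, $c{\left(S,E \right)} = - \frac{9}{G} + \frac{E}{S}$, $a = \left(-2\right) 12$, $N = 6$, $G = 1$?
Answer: $\frac{16293}{5} \approx 3258.6$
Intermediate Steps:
$a = -24$
$c{\left(S,E \right)} = -9 + \frac{E}{S}$ ($c{\left(S,E \right)} = - \frac{9}{1} + \frac{E}{S} = \left(-9\right) 1 + \frac{E}{S} = -9 + \frac{E}{S}$)
$T{\left(x \right)} = -9 + \frac{6 x}{5}$ ($T{\left(x \right)} = -9 - \frac{24}{\left(-20\right) \frac{1}{x}} = -9 - 24 \left(- \frac{x}{20}\right) = -9 + \frac{6 x}{5}$)
$T{\left(683 \right)} - 51 \left(-4\right) 2 N = \left(-9 + \frac{6}{5} \cdot 683\right) - 51 \left(-4\right) 2 \cdot 6 = \left(-9 + \frac{4098}{5}\right) - 51 \left(\left(-8\right) 6\right) = \frac{4053}{5} - -2448 = \frac{4053}{5} + 2448 = \frac{16293}{5}$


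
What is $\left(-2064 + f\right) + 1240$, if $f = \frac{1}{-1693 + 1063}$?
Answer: $- \frac{519121}{630} \approx -824.0$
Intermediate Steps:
$f = - \frac{1}{630}$ ($f = \frac{1}{-630} = - \frac{1}{630} \approx -0.0015873$)
$\left(-2064 + f\right) + 1240 = \left(-2064 - \frac{1}{630}\right) + 1240 = - \frac{1300321}{630} + 1240 = - \frac{519121}{630}$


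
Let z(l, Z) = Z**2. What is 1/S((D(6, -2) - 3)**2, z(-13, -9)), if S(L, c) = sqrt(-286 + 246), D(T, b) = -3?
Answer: -I*sqrt(10)/20 ≈ -0.15811*I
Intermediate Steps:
S(L, c) = 2*I*sqrt(10) (S(L, c) = sqrt(-40) = 2*I*sqrt(10))
1/S((D(6, -2) - 3)**2, z(-13, -9)) = 1/(2*I*sqrt(10)) = -I*sqrt(10)/20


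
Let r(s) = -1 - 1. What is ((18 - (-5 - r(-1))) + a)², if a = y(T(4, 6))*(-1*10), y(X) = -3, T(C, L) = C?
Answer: 2601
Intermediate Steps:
r(s) = -2
a = 30 (a = -(-3)*10 = -3*(-10) = 30)
((18 - (-5 - r(-1))) + a)² = ((18 - (-5 - 1*(-2))) + 30)² = ((18 - (-5 + 2)) + 30)² = ((18 - 1*(-3)) + 30)² = ((18 + 3) + 30)² = (21 + 30)² = 51² = 2601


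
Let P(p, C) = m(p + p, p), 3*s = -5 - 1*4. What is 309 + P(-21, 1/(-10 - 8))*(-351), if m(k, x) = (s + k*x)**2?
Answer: -271196682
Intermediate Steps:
s = -3 (s = (-5 - 1*4)/3 = (-5 - 4)/3 = (1/3)*(-9) = -3)
m(k, x) = (-3 + k*x)**2
P(p, C) = (-3 + 2*p**2)**2 (P(p, C) = (-3 + (p + p)*p)**2 = (-3 + (2*p)*p)**2 = (-3 + 2*p**2)**2)
309 + P(-21, 1/(-10 - 8))*(-351) = 309 + (-3 + 2*(-21)**2)**2*(-351) = 309 + (-3 + 2*441)**2*(-351) = 309 + (-3 + 882)**2*(-351) = 309 + 879**2*(-351) = 309 + 772641*(-351) = 309 - 271196991 = -271196682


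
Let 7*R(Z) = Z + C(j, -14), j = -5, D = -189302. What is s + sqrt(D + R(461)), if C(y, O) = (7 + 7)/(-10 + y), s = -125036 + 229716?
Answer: 104680 + I*sqrt(2086329945)/105 ≈ 1.0468e+5 + 435.01*I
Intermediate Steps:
s = 104680
C(y, O) = 14/(-10 + y)
R(Z) = -2/15 + Z/7 (R(Z) = (Z + 14/(-10 - 5))/7 = (Z + 14/(-15))/7 = (Z + 14*(-1/15))/7 = (Z - 14/15)/7 = (-14/15 + Z)/7 = -2/15 + Z/7)
s + sqrt(D + R(461)) = 104680 + sqrt(-189302 + (-2/15 + (1/7)*461)) = 104680 + sqrt(-189302 + (-2/15 + 461/7)) = 104680 + sqrt(-189302 + 6901/105) = 104680 + sqrt(-19869809/105) = 104680 + I*sqrt(2086329945)/105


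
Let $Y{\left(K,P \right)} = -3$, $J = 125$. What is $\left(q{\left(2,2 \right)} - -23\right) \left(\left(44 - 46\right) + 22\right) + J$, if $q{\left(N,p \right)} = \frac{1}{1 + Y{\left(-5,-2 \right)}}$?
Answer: $575$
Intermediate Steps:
$q{\left(N,p \right)} = - \frac{1}{2}$ ($q{\left(N,p \right)} = \frac{1}{1 - 3} = \frac{1}{-2} = - \frac{1}{2}$)
$\left(q{\left(2,2 \right)} - -23\right) \left(\left(44 - 46\right) + 22\right) + J = \left(- \frac{1}{2} - -23\right) \left(\left(44 - 46\right) + 22\right) + 125 = \left(- \frac{1}{2} + 23\right) \left(-2 + 22\right) + 125 = \frac{45}{2} \cdot 20 + 125 = 450 + 125 = 575$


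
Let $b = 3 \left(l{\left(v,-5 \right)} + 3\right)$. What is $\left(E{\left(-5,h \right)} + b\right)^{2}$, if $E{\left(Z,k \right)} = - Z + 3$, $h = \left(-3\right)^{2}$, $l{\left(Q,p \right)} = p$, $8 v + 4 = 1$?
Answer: $4$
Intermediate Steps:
$v = - \frac{3}{8}$ ($v = - \frac{1}{2} + \frac{1}{8} \cdot 1 = - \frac{1}{2} + \frac{1}{8} = - \frac{3}{8} \approx -0.375$)
$h = 9$
$b = -6$ ($b = 3 \left(-5 + 3\right) = 3 \left(-2\right) = -6$)
$E{\left(Z,k \right)} = 3 - Z$
$\left(E{\left(-5,h \right)} + b\right)^{2} = \left(\left(3 - -5\right) - 6\right)^{2} = \left(\left(3 + 5\right) - 6\right)^{2} = \left(8 - 6\right)^{2} = 2^{2} = 4$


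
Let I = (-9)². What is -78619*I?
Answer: -6368139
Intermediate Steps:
I = 81
-78619*I = -78619*81 = -6368139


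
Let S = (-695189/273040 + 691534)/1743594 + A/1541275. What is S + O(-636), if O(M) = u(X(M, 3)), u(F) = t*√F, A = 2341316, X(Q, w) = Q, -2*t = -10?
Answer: 281129884210527637/146751237055048800 + 10*I*√159 ≈ 1.9157 + 126.1*I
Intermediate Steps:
t = 5 (t = -½*(-10) = 5)
u(F) = 5*√F
O(M) = 5*√M
S = 281129884210527637/146751237055048800 (S = (-695189/273040 + 691534)/1743594 + 2341316/1541275 = (-695189*1/273040 + 691534)*(1/1743594) + 2341316*(1/1541275) = (-695189/273040 + 691534)*(1/1743594) + 2341316/1541275 = (188815748171/273040)*(1/1743594) + 2341316/1541275 = 188815748171/476070905760 + 2341316/1541275 = 281129884210527637/146751237055048800 ≈ 1.9157)
S + O(-636) = 281129884210527637/146751237055048800 + 5*√(-636) = 281129884210527637/146751237055048800 + 5*(2*I*√159) = 281129884210527637/146751237055048800 + 10*I*√159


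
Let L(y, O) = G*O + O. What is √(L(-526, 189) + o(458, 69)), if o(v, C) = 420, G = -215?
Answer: I*√40026 ≈ 200.06*I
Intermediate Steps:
L(y, O) = -214*O (L(y, O) = -215*O + O = -214*O)
√(L(-526, 189) + o(458, 69)) = √(-214*189 + 420) = √(-40446 + 420) = √(-40026) = I*√40026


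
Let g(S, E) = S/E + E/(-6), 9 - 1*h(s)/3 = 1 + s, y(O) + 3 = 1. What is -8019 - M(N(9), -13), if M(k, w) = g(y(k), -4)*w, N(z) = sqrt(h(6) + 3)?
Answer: -48023/6 ≈ -8003.8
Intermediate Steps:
y(O) = -2 (y(O) = -3 + 1 = -2)
h(s) = 24 - 3*s (h(s) = 27 - 3*(1 + s) = 27 + (-3 - 3*s) = 24 - 3*s)
N(z) = 3 (N(z) = sqrt((24 - 3*6) + 3) = sqrt((24 - 18) + 3) = sqrt(6 + 3) = sqrt(9) = 3)
g(S, E) = -E/6 + S/E (g(S, E) = S/E + E*(-1/6) = S/E - E/6 = -E/6 + S/E)
M(k, w) = 7*w/6 (M(k, w) = (-1/6*(-4) - 2/(-4))*w = (2/3 - 2*(-1/4))*w = (2/3 + 1/2)*w = 7*w/6)
-8019 - M(N(9), -13) = -8019 - 7*(-13)/6 = -8019 - 1*(-91/6) = -8019 + 91/6 = -48023/6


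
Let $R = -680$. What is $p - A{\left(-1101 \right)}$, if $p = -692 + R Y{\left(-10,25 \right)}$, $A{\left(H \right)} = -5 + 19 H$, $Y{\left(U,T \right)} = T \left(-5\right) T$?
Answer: $2145232$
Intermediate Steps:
$Y{\left(U,T \right)} = - 5 T^{2}$ ($Y{\left(U,T \right)} = - 5 T T = - 5 T^{2}$)
$p = 2124308$ ($p = -692 - 680 \left(- 5 \cdot 25^{2}\right) = -692 - 680 \left(\left(-5\right) 625\right) = -692 - -2125000 = -692 + 2125000 = 2124308$)
$p - A{\left(-1101 \right)} = 2124308 - \left(-5 + 19 \left(-1101\right)\right) = 2124308 - \left(-5 - 20919\right) = 2124308 - -20924 = 2124308 + 20924 = 2145232$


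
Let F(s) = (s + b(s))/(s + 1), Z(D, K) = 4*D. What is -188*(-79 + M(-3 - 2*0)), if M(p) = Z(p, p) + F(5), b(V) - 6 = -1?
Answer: 50384/3 ≈ 16795.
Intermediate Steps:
b(V) = 5 (b(V) = 6 - 1 = 5)
F(s) = (5 + s)/(1 + s) (F(s) = (s + 5)/(s + 1) = (5 + s)/(1 + s))
M(p) = 5/3 + 4*p (M(p) = 4*p + (5 + 5)/(1 + 5) = 4*p + 10/6 = 4*p + (1/6)*10 = 4*p + 5/3 = 5/3 + 4*p)
-188*(-79 + M(-3 - 2*0)) = -188*(-79 + (5/3 + 4*(-3 - 2*0))) = -188*(-79 + (5/3 + 4*(-3 + 0))) = -188*(-79 + (5/3 + 4*(-3))) = -188*(-79 + (5/3 - 12)) = -188*(-79 - 31/3) = -188*(-268/3) = 50384/3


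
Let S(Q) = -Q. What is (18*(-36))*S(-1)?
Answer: -648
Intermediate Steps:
(18*(-36))*S(-1) = (18*(-36))*(-1*(-1)) = -648*1 = -648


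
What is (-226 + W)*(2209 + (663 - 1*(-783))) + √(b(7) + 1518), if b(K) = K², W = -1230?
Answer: -5321680 + √1567 ≈ -5.3216e+6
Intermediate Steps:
(-226 + W)*(2209 + (663 - 1*(-783))) + √(b(7) + 1518) = (-226 - 1230)*(2209 + (663 - 1*(-783))) + √(7² + 1518) = -1456*(2209 + (663 + 783)) + √(49 + 1518) = -1456*(2209 + 1446) + √1567 = -1456*3655 + √1567 = -5321680 + √1567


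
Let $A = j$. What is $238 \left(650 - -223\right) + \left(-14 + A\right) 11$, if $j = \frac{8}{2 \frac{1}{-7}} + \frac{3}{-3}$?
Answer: $207301$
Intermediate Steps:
$j = -29$ ($j = \frac{8}{2 \left(- \frac{1}{7}\right)} + 3 \left(- \frac{1}{3}\right) = \frac{8}{- \frac{2}{7}} - 1 = 8 \left(- \frac{7}{2}\right) - 1 = -28 - 1 = -29$)
$A = -29$
$238 \left(650 - -223\right) + \left(-14 + A\right) 11 = 238 \left(650 - -223\right) + \left(-14 - 29\right) 11 = 238 \left(650 + 223\right) - 473 = 238 \cdot 873 - 473 = 207774 - 473 = 207301$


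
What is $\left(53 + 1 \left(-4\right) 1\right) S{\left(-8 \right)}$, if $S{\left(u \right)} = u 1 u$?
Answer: $3136$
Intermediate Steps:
$S{\left(u \right)} = u^{2}$ ($S{\left(u \right)} = u u = u^{2}$)
$\left(53 + 1 \left(-4\right) 1\right) S{\left(-8 \right)} = \left(53 + 1 \left(-4\right) 1\right) \left(-8\right)^{2} = \left(53 - 4\right) 64 = 49 \cdot 64 = 3136$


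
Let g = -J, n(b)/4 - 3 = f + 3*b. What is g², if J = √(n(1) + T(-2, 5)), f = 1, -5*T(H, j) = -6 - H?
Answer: 144/5 ≈ 28.800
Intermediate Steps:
T(H, j) = 6/5 + H/5 (T(H, j) = -(-6 - H)/5 = 6/5 + H/5)
n(b) = 16 + 12*b (n(b) = 12 + 4*(1 + 3*b) = 12 + (4 + 12*b) = 16 + 12*b)
J = 12*√5/5 (J = √((16 + 12*1) + (6/5 + (⅕)*(-2))) = √((16 + 12) + (6/5 - ⅖)) = √(28 + ⅘) = √(144/5) = 12*√5/5 ≈ 5.3666)
g = -12*√5/5 ≈ -5.3666
g² = (-12*√5/5)² = 144/5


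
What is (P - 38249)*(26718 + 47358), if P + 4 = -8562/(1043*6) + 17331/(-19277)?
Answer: -56976073783477620/20105911 ≈ -2.8338e+9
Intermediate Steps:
P = -126008156/20105911 (P = -4 + (-8562/(1043*6) + 17331/(-19277)) = -4 + (-8562/6258 + 17331*(-1/19277)) = -4 + (-8562*1/6258 - 17331/19277) = -4 + (-1427/1043 - 17331/19277) = -4 - 45584512/20105911 = -126008156/20105911 ≈ -6.2672)
(P - 38249)*(26718 + 47358) = (-126008156/20105911 - 38249)*(26718 + 47358) = -769156997995/20105911*74076 = -56976073783477620/20105911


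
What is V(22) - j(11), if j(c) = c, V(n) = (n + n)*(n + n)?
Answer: 1925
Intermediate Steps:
V(n) = 4*n**2 (V(n) = (2*n)*(2*n) = 4*n**2)
V(22) - j(11) = 4*22**2 - 1*11 = 4*484 - 11 = 1936 - 11 = 1925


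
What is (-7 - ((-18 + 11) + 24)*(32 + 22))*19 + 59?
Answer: -17516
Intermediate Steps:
(-7 - ((-18 + 11) + 24)*(32 + 22))*19 + 59 = (-7 - (-7 + 24)*54)*19 + 59 = (-7 - 17*54)*19 + 59 = (-7 - 1*918)*19 + 59 = (-7 - 918)*19 + 59 = -925*19 + 59 = -17575 + 59 = -17516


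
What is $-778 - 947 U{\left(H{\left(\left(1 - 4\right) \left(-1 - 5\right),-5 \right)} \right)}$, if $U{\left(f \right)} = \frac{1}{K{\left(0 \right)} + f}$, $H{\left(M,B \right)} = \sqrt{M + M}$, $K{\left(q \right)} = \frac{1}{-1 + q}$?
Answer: $- \frac{4837}{5} \approx -967.4$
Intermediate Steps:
$H{\left(M,B \right)} = \sqrt{2} \sqrt{M}$ ($H{\left(M,B \right)} = \sqrt{2 M} = \sqrt{2} \sqrt{M}$)
$U{\left(f \right)} = \frac{1}{-1 + f}$ ($U{\left(f \right)} = \frac{1}{\frac{1}{-1 + 0} + f} = \frac{1}{\frac{1}{-1} + f} = \frac{1}{-1 + f}$)
$-778 - 947 U{\left(H{\left(\left(1 - 4\right) \left(-1 - 5\right),-5 \right)} \right)} = -778 - \frac{947}{-1 + \sqrt{2} \sqrt{\left(1 - 4\right) \left(-1 - 5\right)}} = -778 - \frac{947}{-1 + \sqrt{2} \sqrt{\left(-3\right) \left(-6\right)}} = -778 - \frac{947}{-1 + \sqrt{2} \sqrt{18}} = -778 - \frac{947}{-1 + \sqrt{2} \cdot 3 \sqrt{2}} = -778 - \frac{947}{-1 + 6} = -778 - \frac{947}{5} = - \frac{4837}{5}$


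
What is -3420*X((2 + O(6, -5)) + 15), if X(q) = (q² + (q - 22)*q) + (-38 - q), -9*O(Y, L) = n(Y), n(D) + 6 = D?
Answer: -509580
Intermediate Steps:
n(D) = -6 + D
O(Y, L) = ⅔ - Y/9 (O(Y, L) = -(-6 + Y)/9 = ⅔ - Y/9)
X(q) = -38 + q² - q + q*(-22 + q) (X(q) = (q² + (-22 + q)*q) + (-38 - q) = (q² + q*(-22 + q)) + (-38 - q) = -38 + q² - q + q*(-22 + q))
-3420*X((2 + O(6, -5)) + 15) = -3420*(-38 - 23*((2 + (⅔ - ⅑*6)) + 15) + 2*((2 + (⅔ - ⅑*6)) + 15)²) = -3420*(-38 - 23*((2 + (⅔ - ⅔)) + 15) + 2*((2 + (⅔ - ⅔)) + 15)²) = -3420*(-38 - 23*((2 + 0) + 15) + 2*((2 + 0) + 15)²) = -3420*(-38 - 23*(2 + 15) + 2*(2 + 15)²) = -3420*(-38 - 23*17 + 2*17²) = -3420*(-38 - 391 + 2*289) = -3420*(-38 - 391 + 578) = -3420*149 = -509580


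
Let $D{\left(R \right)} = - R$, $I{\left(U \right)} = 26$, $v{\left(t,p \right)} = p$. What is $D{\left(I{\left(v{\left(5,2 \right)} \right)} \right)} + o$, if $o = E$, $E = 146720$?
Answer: $146694$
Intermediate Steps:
$o = 146720$
$D{\left(I{\left(v{\left(5,2 \right)} \right)} \right)} + o = \left(-1\right) 26 + 146720 = -26 + 146720 = 146694$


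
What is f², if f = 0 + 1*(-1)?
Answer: 1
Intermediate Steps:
f = -1 (f = 0 - 1 = -1)
f² = (-1)² = 1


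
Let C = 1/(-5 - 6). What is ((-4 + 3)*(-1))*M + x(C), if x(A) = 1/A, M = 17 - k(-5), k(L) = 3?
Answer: 3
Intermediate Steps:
C = -1/11 (C = 1/(-11) = -1/11 ≈ -0.090909)
M = 14 (M = 17 - 1*3 = 17 - 3 = 14)
((-4 + 3)*(-1))*M + x(C) = ((-4 + 3)*(-1))*14 + 1/(-1/11) = -1*(-1)*14 - 11 = 1*14 - 11 = 14 - 11 = 3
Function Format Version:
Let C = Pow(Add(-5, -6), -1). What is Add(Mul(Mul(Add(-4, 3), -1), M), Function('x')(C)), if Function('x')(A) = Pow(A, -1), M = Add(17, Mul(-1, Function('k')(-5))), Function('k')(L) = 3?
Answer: 3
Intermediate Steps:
C = Rational(-1, 11) (C = Pow(-11, -1) = Rational(-1, 11) ≈ -0.090909)
M = 14 (M = Add(17, Mul(-1, 3)) = Add(17, -3) = 14)
Add(Mul(Mul(Add(-4, 3), -1), M), Function('x')(C)) = Add(Mul(Mul(Add(-4, 3), -1), 14), Pow(Rational(-1, 11), -1)) = Add(Mul(Mul(-1, -1), 14), -11) = Add(Mul(1, 14), -11) = Add(14, -11) = 3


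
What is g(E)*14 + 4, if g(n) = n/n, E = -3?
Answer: 18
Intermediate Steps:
g(n) = 1
g(E)*14 + 4 = 1*14 + 4 = 14 + 4 = 18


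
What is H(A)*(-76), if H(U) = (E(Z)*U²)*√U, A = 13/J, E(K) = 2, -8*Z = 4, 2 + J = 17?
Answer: -25688*√195/3375 ≈ -106.29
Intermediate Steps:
J = 15 (J = -2 + 17 = 15)
Z = -½ (Z = -⅛*4 = -½ ≈ -0.50000)
A = 13/15 ≈ 0.86667
H(U) = 2*U^(5/2) (H(U) = (2*U²)*√U = 2*U^(5/2))
H(A)*(-76) = (2*(13/15)^(5/2))*(-76) = (2*(169*√195/3375))*(-76) = (338*√195/3375)*(-76) = -25688*√195/3375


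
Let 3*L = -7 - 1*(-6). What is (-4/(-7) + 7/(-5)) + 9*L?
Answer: -134/35 ≈ -3.8286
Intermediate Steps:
L = -⅓ (L = (-7 - 1*(-6))/3 = (-7 + 6)/3 = (⅓)*(-1) = -⅓ ≈ -0.33333)
(-4/(-7) + 7/(-5)) + 9*L = (-4/(-7) + 7/(-5)) + 9*(-⅓) = (-4*(-⅐) + 7*(-⅕)) - 3 = (4/7 - 7/5) - 3 = -29/35 - 3 = -134/35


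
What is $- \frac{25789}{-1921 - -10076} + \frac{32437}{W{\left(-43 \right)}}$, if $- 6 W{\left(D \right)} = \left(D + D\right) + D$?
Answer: $\frac{527938543}{350665} \approx 1505.5$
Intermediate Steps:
$W{\left(D \right)} = - \frac{D}{2}$ ($W{\left(D \right)} = - \frac{\left(D + D\right) + D}{6} = - \frac{2 D + D}{6} = - \frac{3 D}{6} = - \frac{D}{2}$)
$- \frac{25789}{-1921 - -10076} + \frac{32437}{W{\left(-43 \right)}} = - \frac{25789}{-1921 - -10076} + \frac{32437}{\left(- \frac{1}{2}\right) \left(-43\right)} = - \frac{25789}{-1921 + 10076} + \frac{32437}{\frac{43}{2}} = - \frac{25789}{8155} + 32437 \cdot \frac{2}{43} = \left(-25789\right) \frac{1}{8155} + \frac{64874}{43} = - \frac{25789}{8155} + \frac{64874}{43} = \frac{527938543}{350665}$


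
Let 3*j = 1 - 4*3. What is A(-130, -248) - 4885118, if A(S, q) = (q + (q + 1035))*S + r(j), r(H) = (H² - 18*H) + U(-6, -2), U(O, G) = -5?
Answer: -44596022/9 ≈ -4.9551e+6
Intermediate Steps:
j = -11/3 (j = (1 - 4*3)/3 = (1 - 12)/3 = (⅓)*(-11) = -11/3 ≈ -3.6667)
r(H) = -5 + H² - 18*H (r(H) = (H² - 18*H) - 5 = -5 + H² - 18*H)
A(S, q) = 670/9 + S*(1035 + 2*q) (A(S, q) = (q + (q + 1035))*S + (-5 + (-11/3)² - 18*(-11/3)) = (q + (1035 + q))*S + (-5 + 121/9 + 66) = (1035 + 2*q)*S + 670/9 = S*(1035 + 2*q) + 670/9 = 670/9 + S*(1035 + 2*q))
A(-130, -248) - 4885118 = (670/9 + 1035*(-130) + 2*(-130)*(-248)) - 4885118 = (670/9 - 134550 + 64480) - 4885118 = -629960/9 - 4885118 = -44596022/9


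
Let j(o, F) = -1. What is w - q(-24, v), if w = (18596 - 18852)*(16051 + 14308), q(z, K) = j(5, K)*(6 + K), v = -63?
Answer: -7771961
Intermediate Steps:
q(z, K) = -6 - K (q(z, K) = -(6 + K) = -6 - K)
w = -7771904 (w = -256*30359 = -7771904)
w - q(-24, v) = -7771904 - (-6 - 1*(-63)) = -7771904 - (-6 + 63) = -7771904 - 1*57 = -7771904 - 57 = -7771961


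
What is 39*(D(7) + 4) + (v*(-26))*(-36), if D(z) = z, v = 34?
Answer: 32253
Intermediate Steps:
39*(D(7) + 4) + (v*(-26))*(-36) = 39*(7 + 4) + (34*(-26))*(-36) = 39*11 - 884*(-36) = 429 + 31824 = 32253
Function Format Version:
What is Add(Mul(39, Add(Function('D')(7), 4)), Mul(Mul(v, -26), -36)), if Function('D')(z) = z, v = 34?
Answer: 32253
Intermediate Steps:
Add(Mul(39, Add(Function('D')(7), 4)), Mul(Mul(v, -26), -36)) = Add(Mul(39, Add(7, 4)), Mul(Mul(34, -26), -36)) = Add(Mul(39, 11), Mul(-884, -36)) = Add(429, 31824) = 32253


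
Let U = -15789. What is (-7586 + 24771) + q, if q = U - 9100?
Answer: -7704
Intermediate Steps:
q = -24889 (q = -15789 - 9100 = -24889)
(-7586 + 24771) + q = (-7586 + 24771) - 24889 = 17185 - 24889 = -7704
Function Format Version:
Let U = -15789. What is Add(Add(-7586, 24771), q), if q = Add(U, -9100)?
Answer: -7704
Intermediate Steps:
q = -24889 (q = Add(-15789, -9100) = -24889)
Add(Add(-7586, 24771), q) = Add(Add(-7586, 24771), -24889) = Add(17185, -24889) = -7704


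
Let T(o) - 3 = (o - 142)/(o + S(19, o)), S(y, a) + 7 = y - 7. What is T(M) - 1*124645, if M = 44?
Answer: -124644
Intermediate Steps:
S(y, a) = -14 + y (S(y, a) = -7 + (y - 7) = -7 + (-7 + y) = -14 + y)
T(o) = 3 + (-142 + o)/(5 + o) (T(o) = 3 + (o - 142)/(o + (-14 + 19)) = 3 + (-142 + o)/(o + 5) = 3 + (-142 + o)/(5 + o))
T(M) - 1*124645 = (-127 + 4*44)/(5 + 44) - 1*124645 = (-127 + 176)/49 - 124645 = (1/49)*49 - 124645 = 1 - 124645 = -124644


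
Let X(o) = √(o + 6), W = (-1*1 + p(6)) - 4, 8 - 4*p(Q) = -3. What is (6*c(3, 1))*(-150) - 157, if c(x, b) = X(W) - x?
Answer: 2543 - 450*√15 ≈ 800.16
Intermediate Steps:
p(Q) = 11/4 (p(Q) = 2 - ¼*(-3) = 2 + ¾ = 11/4)
W = -9/4 (W = (-1*1 + 11/4) - 4 = (-1 + 11/4) - 4 = 7/4 - 4 = -9/4 ≈ -2.2500)
X(o) = √(6 + o)
c(x, b) = √15/2 - x (c(x, b) = √(6 - 9/4) - x = √(15/4) - x = √15/2 - x)
(6*c(3, 1))*(-150) - 157 = (6*(√15/2 - 1*3))*(-150) - 157 = (6*(√15/2 - 3))*(-150) - 157 = (6*(-3 + √15/2))*(-150) - 157 = (-18 + 3*√15)*(-150) - 157 = (2700 - 450*√15) - 157 = 2543 - 450*√15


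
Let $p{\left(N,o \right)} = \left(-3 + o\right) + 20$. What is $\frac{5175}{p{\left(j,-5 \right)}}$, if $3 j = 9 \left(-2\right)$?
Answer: $\frac{1725}{4} \approx 431.25$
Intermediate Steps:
$j = -6$ ($j = \frac{9 \left(-2\right)}{3} = \frac{1}{3} \left(-18\right) = -6$)
$p{\left(N,o \right)} = 17 + o$
$\frac{5175}{p{\left(j,-5 \right)}} = \frac{5175}{17 - 5} = \frac{5175}{12} = 5175 \cdot \frac{1}{12} = \frac{1725}{4}$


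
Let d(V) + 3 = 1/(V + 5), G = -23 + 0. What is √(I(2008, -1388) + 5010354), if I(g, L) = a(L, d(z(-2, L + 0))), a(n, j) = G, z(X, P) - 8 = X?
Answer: √5010331 ≈ 2238.4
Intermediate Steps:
z(X, P) = 8 + X
G = -23
d(V) = -3 + 1/(5 + V) (d(V) = -3 + 1/(V + 5) = -3 + 1/(5 + V))
a(n, j) = -23
I(g, L) = -23
√(I(2008, -1388) + 5010354) = √(-23 + 5010354) = √5010331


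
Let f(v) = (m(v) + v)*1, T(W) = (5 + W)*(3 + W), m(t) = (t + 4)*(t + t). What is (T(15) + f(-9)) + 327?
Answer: 768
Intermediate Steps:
m(t) = 2*t*(4 + t) (m(t) = (4 + t)*(2*t) = 2*t*(4 + t))
T(W) = (3 + W)*(5 + W)
f(v) = v + 2*v*(4 + v) (f(v) = (2*v*(4 + v) + v)*1 = (v + 2*v*(4 + v))*1 = v + 2*v*(4 + v))
(T(15) + f(-9)) + 327 = ((15 + 15**2 + 8*15) - 9*(9 + 2*(-9))) + 327 = ((15 + 225 + 120) - 9*(9 - 18)) + 327 = (360 - 9*(-9)) + 327 = (360 + 81) + 327 = 441 + 327 = 768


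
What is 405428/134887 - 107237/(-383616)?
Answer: 169993544867/51744811392 ≈ 3.2852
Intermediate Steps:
405428/134887 - 107237/(-383616) = 405428*(1/134887) - 107237*(-1/383616) = 405428/134887 + 107237/383616 = 169993544867/51744811392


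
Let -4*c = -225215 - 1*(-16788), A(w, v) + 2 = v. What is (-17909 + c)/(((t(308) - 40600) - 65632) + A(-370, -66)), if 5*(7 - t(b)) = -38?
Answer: -683955/2125708 ≈ -0.32175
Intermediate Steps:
A(w, v) = -2 + v
t(b) = 73/5 (t(b) = 7 - ⅕*(-38) = 7 + 38/5 = 73/5)
c = 208427/4 (c = -(-225215 - 1*(-16788))/4 = -(-225215 + 16788)/4 = -¼*(-208427) = 208427/4 ≈ 52107.)
(-17909 + c)/(((t(308) - 40600) - 65632) + A(-370, -66)) = (-17909 + 208427/4)/(((73/5 - 40600) - 65632) + (-2 - 66)) = 136791/(4*((-202927/5 - 65632) - 68)) = 136791/(4*(-531087/5 - 68)) = 136791/(4*(-531427/5)) = (136791/4)*(-5/531427) = -683955/2125708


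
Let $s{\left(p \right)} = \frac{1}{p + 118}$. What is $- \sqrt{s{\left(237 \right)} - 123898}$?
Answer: $- \frac{i \sqrt{15614245095}}{355} \approx - 351.99 i$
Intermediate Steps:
$s{\left(p \right)} = \frac{1}{118 + p}$
$- \sqrt{s{\left(237 \right)} - 123898} = - \sqrt{\frac{1}{118 + 237} - 123898} = - \sqrt{\frac{1}{355} - 123898} = - \sqrt{- \frac{43983789}{355}} = - \frac{i \sqrt{15614245095}}{355}$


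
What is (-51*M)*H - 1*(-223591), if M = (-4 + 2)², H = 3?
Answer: 222979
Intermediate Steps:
M = 4 (M = (-2)² = 4)
(-51*M)*H - 1*(-223591) = -51*4*3 - 1*(-223591) = -204*3 + 223591 = -612 + 223591 = 222979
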